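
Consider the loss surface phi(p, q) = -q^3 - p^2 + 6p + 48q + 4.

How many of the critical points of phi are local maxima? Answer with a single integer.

1

phi separates as a function of p plus a function of q, so ∇phi=0 decouples.
∂phi/∂p = -2(p - 3) = 0 at p ∈ {3}; ∂phi/∂q = -3(q - 4)(q + 4) = 0 at q ∈ {-4, 4}.
The Hessian is diagonal: diag(phi_pp, phi_qq). Second derivatives: phi_pp(3)=-2; phi_qq(-4)=24, phi_qq(4)=-24.
Local maxima occur where both diagonal entries negative: (3, 4). Count: 1.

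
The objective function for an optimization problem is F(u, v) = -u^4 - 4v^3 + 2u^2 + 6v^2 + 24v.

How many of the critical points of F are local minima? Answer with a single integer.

1

F separates as a function of u plus a function of v, so ∇F=0 decouples.
∂F/∂u = -4u(u - 1)(u + 1) = 0 at u ∈ {-1, 0, 1}; ∂F/∂v = -12(v - 2)(v + 1) = 0 at v ∈ {-1, 2}.
The Hessian is diagonal: diag(F_uu, F_vv). Second derivatives: F_uu(-1)=-8, F_uu(0)=4, F_uu(1)=-8; F_vv(-1)=36, F_vv(2)=-36.
Local minima occur where both diagonal entries positive: (0, -1). Count: 1.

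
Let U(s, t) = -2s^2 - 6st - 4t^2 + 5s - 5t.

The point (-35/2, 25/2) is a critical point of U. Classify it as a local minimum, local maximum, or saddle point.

saddle point

The Hessian of U is constant: H = [[-4, -6], [-6, -8]].
det(H) = (-4)·(-8) − (-6)² = -4.
Since det(H) < 0, H is indefinite and the critical point is a saddle point.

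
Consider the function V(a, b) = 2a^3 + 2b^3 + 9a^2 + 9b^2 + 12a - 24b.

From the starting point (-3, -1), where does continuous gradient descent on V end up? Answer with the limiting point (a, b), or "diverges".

V is separable, so gradient descent decouples: a follows -∂V/∂a, b follows -∂V/∂b.
∂V/∂a = 6(a + 1)(a + 2); at a=-3 this is 12, so a decreases.
∂V/∂b = 6(b - 1)(b + 4); at b=-1 this is -36, so b increases.
The a-coordinate has no critical point in that direction and runs off to infinity.

diverges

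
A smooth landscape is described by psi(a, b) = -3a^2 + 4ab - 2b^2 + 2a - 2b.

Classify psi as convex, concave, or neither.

psi is quadratic, so its Hessian is the constant matrix H = [[-6, 4], [4, -4]].
det(H) = 8, tr(H) = -10.
det(H) > 0 and tr(H) < 0, so H is negative definite everywhere: concave.

concave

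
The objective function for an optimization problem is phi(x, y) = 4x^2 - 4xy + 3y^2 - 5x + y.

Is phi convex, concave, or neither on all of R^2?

phi is quadratic, so its Hessian is the constant matrix H = [[8, -4], [-4, 6]].
det(H) = 32, tr(H) = 14.
det(H) > 0 and tr(H) > 0, so H is positive definite everywhere: convex.

convex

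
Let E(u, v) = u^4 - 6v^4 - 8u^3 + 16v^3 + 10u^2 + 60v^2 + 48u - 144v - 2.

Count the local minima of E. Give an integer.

E separates as a function of u plus a function of v, so ∇E=0 decouples.
∂E/∂u = 4(u - 4)(u - 3)(u + 1) = 0 at u ∈ {-1, 3, 4}; ∂E/∂v = -24(v - 3)(v - 1)(v + 2) = 0 at v ∈ {-2, 1, 3}.
The Hessian is diagonal: diag(E_uu, E_vv). Second derivatives: E_uu(-1)=80, E_uu(3)=-16, E_uu(4)=20; E_vv(-2)=-360, E_vv(1)=144, E_vv(3)=-240.
Local minima occur where both diagonal entries positive: (-1, 1), (4, 1). Count: 2.

2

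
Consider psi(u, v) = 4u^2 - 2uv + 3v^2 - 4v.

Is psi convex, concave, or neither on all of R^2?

convex

psi is quadratic, so its Hessian is the constant matrix H = [[8, -2], [-2, 6]].
det(H) = 44, tr(H) = 14.
det(H) > 0 and tr(H) > 0, so H is positive definite everywhere: convex.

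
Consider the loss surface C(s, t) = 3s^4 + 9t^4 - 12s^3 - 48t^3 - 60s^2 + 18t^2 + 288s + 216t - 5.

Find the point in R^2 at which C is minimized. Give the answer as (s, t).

(-3, -1)

C(s,t) separates as P(s) + Q(t) − 5, so its minimum is min P + min Q − 5.
P'(s) = 12(s - 4)(s - 2)(s + 3) vanishes at s ∈ {-3, 2, 4}; Q'(t) = 36(t - 3)(t - 2)(t + 1) vanishes at t ∈ {-1, 2, 3}.
Local minima of P (where P''>0): P(-3)=-837, P(4)=192. Local minima of Q: Q(-1)=-141, Q(3)=243.
So the global minimum of C is P(-3) + Q(-1) − 5 = -837 − 141 − 5 = -983, attained at (-3, -1).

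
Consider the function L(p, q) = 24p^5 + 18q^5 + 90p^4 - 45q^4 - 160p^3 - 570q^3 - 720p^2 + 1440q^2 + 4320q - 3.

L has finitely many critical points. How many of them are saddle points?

8

L separates as a function of p plus a function of q, so ∇L=0 decouples.
∂L/∂p = 120p(p - 2)(p + 2)(p + 3) = 0 at p ∈ {-3, -2, 0, 2}; ∂L/∂q = 90(q - 4)(q - 3)(q + 1)(q + 4) = 0 at q ∈ {-4, -1, 3, 4}.
The Hessian is diagonal: diag(L_pp, L_qq). Second derivatives: L_pp(-3)=-1800, L_pp(-2)=960, L_pp(0)=-1440, L_pp(2)=4800; L_qq(-4)=-15120, L_qq(-1)=5400, L_qq(3)=-2520, L_qq(4)=3600.
Saddle points occur where the two diagonal entries have opposite signs: (-3, -1), (-3, 4), (-2, -4), (-2, 3), (0, -1), (0, 4), (2, -4), (2, 3). Count: 8.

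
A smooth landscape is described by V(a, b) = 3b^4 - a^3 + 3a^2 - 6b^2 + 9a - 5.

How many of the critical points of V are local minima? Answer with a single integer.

V separates as a function of a plus a function of b, so ∇V=0 decouples.
∂V/∂a = -3(a - 3)(a + 1) = 0 at a ∈ {-1, 3}; ∂V/∂b = 12b(b - 1)(b + 1) = 0 at b ∈ {-1, 0, 1}.
The Hessian is diagonal: diag(V_aa, V_bb). Second derivatives: V_aa(-1)=12, V_aa(3)=-12; V_bb(-1)=24, V_bb(0)=-12, V_bb(1)=24.
Local minima occur where both diagonal entries positive: (-1, -1), (-1, 1). Count: 2.

2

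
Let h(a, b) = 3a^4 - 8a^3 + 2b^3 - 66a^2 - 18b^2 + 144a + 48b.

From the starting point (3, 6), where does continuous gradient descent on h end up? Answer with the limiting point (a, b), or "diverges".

(4, 4)

h is separable, so gradient descent decouples: a follows -∂h/∂a, b follows -∂h/∂b.
∂h/∂a = 12(a - 4)(a - 1)(a + 3); at a=3 this is -144, so a increases.
∂h/∂b = 6(b - 4)(b - 2); at b=6 this is 48, so b decreases.
a converges to its nearest critical value 4 (a local min of the a-part); b converges to 4. The iterate converges to (4, 4).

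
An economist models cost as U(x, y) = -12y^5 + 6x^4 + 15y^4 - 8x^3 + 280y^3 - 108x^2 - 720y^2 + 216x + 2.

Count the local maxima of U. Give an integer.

U separates as a function of x plus a function of y, so ∇U=0 decouples.
∂U/∂x = 24(x - 3)(x - 1)(x + 3) = 0 at x ∈ {-3, 1, 3}; ∂U/∂y = -60y(y - 3)(y - 2)(y + 4) = 0 at y ∈ {-4, 0, 2, 3}.
The Hessian is diagonal: diag(U_xx, U_yy). Second derivatives: U_xx(-3)=576, U_xx(1)=-192, U_xx(3)=288; U_yy(-4)=10080, U_yy(0)=-1440, U_yy(2)=720, U_yy(3)=-1260.
Local maxima occur where both diagonal entries negative: (1, 0), (1, 3). Count: 2.

2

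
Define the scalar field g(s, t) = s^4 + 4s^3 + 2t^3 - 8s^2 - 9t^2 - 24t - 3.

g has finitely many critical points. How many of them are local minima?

g separates as a function of s plus a function of t, so ∇g=0 decouples.
∂g/∂s = 4s(s - 1)(s + 4) = 0 at s ∈ {-4, 0, 1}; ∂g/∂t = 6(t - 4)(t + 1) = 0 at t ∈ {-1, 4}.
The Hessian is diagonal: diag(g_ss, g_tt). Second derivatives: g_ss(-4)=80, g_ss(0)=-16, g_ss(1)=20; g_tt(-1)=-30, g_tt(4)=30.
Local minima occur where both diagonal entries positive: (-4, 4), (1, 4). Count: 2.

2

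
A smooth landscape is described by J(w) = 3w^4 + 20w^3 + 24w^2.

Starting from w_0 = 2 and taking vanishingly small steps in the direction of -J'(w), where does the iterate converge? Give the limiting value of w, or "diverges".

0

J'(w) = 12w(w + 1)(w + 4), so J'(2) = 432.
Gradient descent moves in the -J' direction, i.e. w is decreasing.
The nearest critical point in that direction is w = 0, where J'' = 48 > 0 (a local minimum). The iterate converges there.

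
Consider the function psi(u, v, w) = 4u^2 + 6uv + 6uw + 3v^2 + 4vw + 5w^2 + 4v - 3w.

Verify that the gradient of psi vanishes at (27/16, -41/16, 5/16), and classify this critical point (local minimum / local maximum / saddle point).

∇psi = (8u + 6v + 6w, 6u + 6v + 4w + 4, 6u + 4v + 10w - 3); substituting (27/16, -41/16, 5/16) gives ∇psi = (0, 0, 0), so (27/16, -41/16, 5/16) is indeed a critical point.
The Hessian is constant: H = [[8, 6, 6], [6, 6, 4], [6, 4, 10]].
Leading principal minors: Δ₁ = 8, Δ₂ = 12, Δ₃ = 64.
All leading minors are positive, so H is positive definite: a local minimum.

local minimum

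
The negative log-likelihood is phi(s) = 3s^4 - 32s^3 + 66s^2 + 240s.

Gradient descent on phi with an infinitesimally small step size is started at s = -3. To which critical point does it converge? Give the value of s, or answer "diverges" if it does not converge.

-1

phi'(s) = 12(s - 5)(s - 4)(s + 1), so phi'(-3) = -1344.
Gradient descent moves in the -phi' direction, i.e. s is increasing.
The nearest critical point in that direction is s = -1, where phi'' = 360 > 0 (a local minimum). The iterate converges there.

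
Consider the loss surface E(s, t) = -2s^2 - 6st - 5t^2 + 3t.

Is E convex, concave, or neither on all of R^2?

E is quadratic, so its Hessian is the constant matrix H = [[-4, -6], [-6, -10]].
det(H) = 4, tr(H) = -14.
det(H) > 0 and tr(H) < 0, so H is negative definite everywhere: concave.

concave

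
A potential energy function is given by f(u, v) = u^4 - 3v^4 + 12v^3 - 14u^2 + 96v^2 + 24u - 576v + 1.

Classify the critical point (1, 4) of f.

The mixed partial ∂²f/∂u∂v is 0, so the Hessian at any point is diag(f_uu, f_vv) = diag(4(3u^2 - 7), 12(-3v^2 + 6v + 16)).
At (1, 4): H = diag(-16, -96).
Both eigenvalues are negative, so H is negative definite: a local maximum.

local maximum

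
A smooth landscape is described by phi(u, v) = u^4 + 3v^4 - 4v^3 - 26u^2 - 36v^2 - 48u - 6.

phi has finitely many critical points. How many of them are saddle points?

4

phi separates as a function of u plus a function of v, so ∇phi=0 decouples.
∂phi/∂u = 4(u - 4)(u + 1)(u + 3) = 0 at u ∈ {-3, -1, 4}; ∂phi/∂v = 12v(v - 3)(v + 2) = 0 at v ∈ {-2, 0, 3}.
The Hessian is diagonal: diag(phi_uu, phi_vv). Second derivatives: phi_uu(-3)=56, phi_uu(-1)=-40, phi_uu(4)=140; phi_vv(-2)=120, phi_vv(0)=-72, phi_vv(3)=180.
Saddle points occur where the two diagonal entries have opposite signs: (-3, 0), (-1, -2), (-1, 3), (4, 0). Count: 4.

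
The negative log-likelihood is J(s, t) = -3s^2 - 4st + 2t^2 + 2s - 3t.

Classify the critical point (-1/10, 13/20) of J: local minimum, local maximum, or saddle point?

saddle point

The Hessian of J is constant: H = [[-6, -4], [-4, 4]].
det(H) = (-6)·4 − (-4)² = -40.
Since det(H) < 0, H is indefinite and the critical point is a saddle point.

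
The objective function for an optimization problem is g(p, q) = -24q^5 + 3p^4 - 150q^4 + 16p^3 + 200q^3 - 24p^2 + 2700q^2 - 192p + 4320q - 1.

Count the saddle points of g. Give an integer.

g separates as a function of p plus a function of q, so ∇g=0 decouples.
∂g/∂p = 12(p - 2)(p + 2)(p + 4) = 0 at p ∈ {-4, -2, 2}; ∂g/∂q = -120(q - 3)(q + 1)(q + 3)(q + 4) = 0 at q ∈ {-4, -3, -1, 3}.
The Hessian is diagonal: diag(g_pp, g_qq). Second derivatives: g_pp(-4)=144, g_pp(-2)=-96, g_pp(2)=288; g_qq(-4)=2520, g_qq(-3)=-1440, g_qq(-1)=2880, g_qq(3)=-20160.
Saddle points occur where the two diagonal entries have opposite signs: (-4, -3), (-4, 3), (-2, -4), (-2, -1), (2, -3), (2, 3). Count: 6.

6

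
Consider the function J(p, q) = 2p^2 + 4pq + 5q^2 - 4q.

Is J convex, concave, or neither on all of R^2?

convex

J is quadratic, so its Hessian is the constant matrix H = [[4, 4], [4, 10]].
det(H) = 24, tr(H) = 14.
det(H) > 0 and tr(H) > 0, so H is positive definite everywhere: convex.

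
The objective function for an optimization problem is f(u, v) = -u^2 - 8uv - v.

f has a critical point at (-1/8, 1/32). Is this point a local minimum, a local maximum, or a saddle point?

saddle point

The Hessian of f is constant: H = [[-2, -8], [-8, 0]].
det(H) = (-2)·0 − (-8)² = -64.
Since det(H) < 0, H is indefinite and the critical point is a saddle point.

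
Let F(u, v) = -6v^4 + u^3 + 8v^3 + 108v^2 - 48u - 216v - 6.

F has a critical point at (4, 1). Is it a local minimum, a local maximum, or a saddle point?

local minimum

The mixed partial ∂²F/∂u∂v is 0, so the Hessian at any point is diag(F_uu, F_vv) = diag(6u, 24(-3v^2 + 2v + 9)).
At (4, 1): H = diag(24, 192).
Both eigenvalues are positive, so H is positive definite: a local minimum.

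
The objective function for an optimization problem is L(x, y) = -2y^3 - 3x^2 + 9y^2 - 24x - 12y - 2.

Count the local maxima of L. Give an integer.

L separates as a function of x plus a function of y, so ∇L=0 decouples.
∂L/∂x = -6(x + 4) = 0 at x ∈ {-4}; ∂L/∂y = -6(y - 2)(y - 1) = 0 at y ∈ {1, 2}.
The Hessian is diagonal: diag(L_xx, L_yy). Second derivatives: L_xx(-4)=-6; L_yy(1)=6, L_yy(2)=-6.
Local maxima occur where both diagonal entries negative: (-4, 2). Count: 1.

1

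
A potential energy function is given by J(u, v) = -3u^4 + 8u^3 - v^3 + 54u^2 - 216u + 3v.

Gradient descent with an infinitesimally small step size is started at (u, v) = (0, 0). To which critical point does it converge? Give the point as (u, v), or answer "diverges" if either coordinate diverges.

J is separable, so gradient descent decouples: u follows -∂J/∂u, v follows -∂J/∂v.
∂J/∂u = -12(u - 3)(u - 2)(u + 3); at u=0 this is -216, so u increases.
∂J/∂v = -3(v - 1)(v + 1); at v=0 this is 3, so v decreases.
u converges to its nearest critical value 2 (a local min of the u-part); v converges to -1. The iterate converges to (2, -1).

(2, -1)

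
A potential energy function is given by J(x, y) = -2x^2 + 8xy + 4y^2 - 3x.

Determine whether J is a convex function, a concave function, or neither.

neither

J is quadratic, so its Hessian is the constant matrix H = [[-4, 8], [8, 8]].
det(H) = -96, tr(H) = 4.
det(H) < 0, so H is indefinite: neither convex nor concave.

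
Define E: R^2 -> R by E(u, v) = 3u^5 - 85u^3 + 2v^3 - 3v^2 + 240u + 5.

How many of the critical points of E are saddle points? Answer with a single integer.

E separates as a function of u plus a function of v, so ∇E=0 decouples.
∂E/∂u = 15(u - 4)(u - 1)(u + 1)(u + 4) = 0 at u ∈ {-4, -1, 1, 4}; ∂E/∂v = 6v(v - 1) = 0 at v ∈ {0, 1}.
The Hessian is diagonal: diag(E_uu, E_vv). Second derivatives: E_uu(-4)=-1800, E_uu(-1)=450, E_uu(1)=-450, E_uu(4)=1800; E_vv(0)=-6, E_vv(1)=6.
Saddle points occur where the two diagonal entries have opposite signs: (-4, 1), (-1, 0), (1, 1), (4, 0). Count: 4.

4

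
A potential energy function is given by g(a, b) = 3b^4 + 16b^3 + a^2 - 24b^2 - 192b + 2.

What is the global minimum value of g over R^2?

g(a,b) separates as P(a) + Q(b) + 2, so its minimum is min P + min Q + 2.
P'(a) = 2a vanishes at a ∈ {0}; Q'(b) = 12(b - 2)(b + 2)(b + 4) vanishes at b ∈ {-4, -2, 2}.
Local minima of P (where P''>0): P(0)=0. Local minima of Q: Q(-4)=128, Q(2)=-304.
So the global minimum of g is P(0) + Q(2) + 2 = 0 − 304 + 2 = -302, attained at (0, 2).

-302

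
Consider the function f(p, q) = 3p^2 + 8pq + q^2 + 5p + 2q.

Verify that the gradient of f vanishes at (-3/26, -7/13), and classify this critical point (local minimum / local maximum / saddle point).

saddle point

∇f = (6p + 8q + 5, 8p + 2q + 2); substituting (-3/26, -7/13) gives ∇f = (0, 0), so (-3/26, -7/13) is indeed a critical point.
The Hessian of f is constant: H = [[6, 8], [8, 2]].
det(H) = 6·2 − 8² = -52.
Since det(H) < 0, H is indefinite and the critical point is a saddle point.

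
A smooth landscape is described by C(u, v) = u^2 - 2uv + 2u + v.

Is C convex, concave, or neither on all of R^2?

neither

C is quadratic, so its Hessian is the constant matrix H = [[2, -2], [-2, 0]].
det(H) = -4, tr(H) = 2.
det(H) < 0, so H is indefinite: neither convex nor concave.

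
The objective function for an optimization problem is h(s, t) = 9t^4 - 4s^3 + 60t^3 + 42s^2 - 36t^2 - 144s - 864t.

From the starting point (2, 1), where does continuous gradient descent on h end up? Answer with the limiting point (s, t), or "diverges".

h is separable, so gradient descent decouples: s follows -∂h/∂s, t follows -∂h/∂t.
∂h/∂s = -12(s - 4)(s - 3); at s=2 this is -24, so s increases.
∂h/∂t = 36(t - 2)(t + 3)(t + 4); at t=1 this is -720, so t increases.
s converges to its nearest critical value 3 (a local min of the s-part); t converges to 2. The iterate converges to (3, 2).

(3, 2)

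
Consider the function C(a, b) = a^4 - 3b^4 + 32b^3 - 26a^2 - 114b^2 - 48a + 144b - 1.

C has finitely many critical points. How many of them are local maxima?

2

C separates as a function of a plus a function of b, so ∇C=0 decouples.
∂C/∂a = 4(a - 4)(a + 1)(a + 3) = 0 at a ∈ {-3, -1, 4}; ∂C/∂b = -12(b - 4)(b - 3)(b - 1) = 0 at b ∈ {1, 3, 4}.
The Hessian is diagonal: diag(C_aa, C_bb). Second derivatives: C_aa(-3)=56, C_aa(-1)=-40, C_aa(4)=140; C_bb(1)=-72, C_bb(3)=24, C_bb(4)=-36.
Local maxima occur where both diagonal entries negative: (-1, 1), (-1, 4). Count: 2.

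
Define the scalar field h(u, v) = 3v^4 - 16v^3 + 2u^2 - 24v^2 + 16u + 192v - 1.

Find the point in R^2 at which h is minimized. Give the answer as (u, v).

(-4, -2)

h(u,v) separates as P(u) + Q(v) − 1, so its minimum is min P + min Q − 1.
P'(u) = 4u + 16 vanishes at u ∈ {-4}; Q'(v) = 12(v - 4)(v - 2)(v + 2) vanishes at v ∈ {-2, 2, 4}.
Local minima of P (where P''>0): P(-4)=-32. Local minima of Q: Q(-2)=-304, Q(4)=128.
So the global minimum of h is P(-4) + Q(-2) − 1 = -32 − 304 − 1 = -337, attained at (-4, -2).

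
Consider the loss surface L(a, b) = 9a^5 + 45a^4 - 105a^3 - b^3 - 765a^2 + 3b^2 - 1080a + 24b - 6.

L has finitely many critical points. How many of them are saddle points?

L separates as a function of a plus a function of b, so ∇L=0 decouples.
∂L/∂a = 45(a - 3)(a + 1)(a + 2)(a + 4) = 0 at a ∈ {-4, -2, -1, 3}; ∂L/∂b = -3(b - 4)(b + 2) = 0 at b ∈ {-2, 4}.
The Hessian is diagonal: diag(L_aa, L_bb). Second derivatives: L_aa(-4)=-1890, L_aa(-2)=450, L_aa(-1)=-540, L_aa(3)=6300; L_bb(-2)=18, L_bb(4)=-18.
Saddle points occur where the two diagonal entries have opposite signs: (-4, -2), (-2, 4), (-1, -2), (3, 4). Count: 4.

4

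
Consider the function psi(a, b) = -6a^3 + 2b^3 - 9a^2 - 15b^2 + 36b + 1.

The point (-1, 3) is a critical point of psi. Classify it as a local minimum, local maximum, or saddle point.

The mixed partial ∂²psi/∂a∂b is 0, so the Hessian at any point is diag(psi_aa, psi_bb) = diag(-18(2a + 1), 6(2b - 5)).
At (-1, 3): H = diag(18, 6).
Both eigenvalues are positive, so H is positive definite: a local minimum.

local minimum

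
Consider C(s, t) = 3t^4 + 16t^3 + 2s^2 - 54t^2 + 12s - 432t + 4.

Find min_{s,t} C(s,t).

-1121

C(s,t) separates as P(s) + Q(t) + 4, so its minimum is min P + min Q + 4.
P'(s) = 4s + 12 vanishes at s ∈ {-3}; Q'(t) = 12(t - 3)(t + 3)(t + 4) vanishes at t ∈ {-4, -3, 3}.
Local minima of P (where P''>0): P(-3)=-18. Local minima of Q: Q(-4)=608, Q(3)=-1107.
So the global minimum of C is P(-3) + Q(3) + 4 = -18 − 1107 + 4 = -1121, attained at (-3, 3).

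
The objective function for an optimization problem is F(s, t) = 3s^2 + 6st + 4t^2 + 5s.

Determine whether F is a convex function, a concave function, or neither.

convex

F is quadratic, so its Hessian is the constant matrix H = [[6, 6], [6, 8]].
det(H) = 12, tr(H) = 14.
det(H) > 0 and tr(H) > 0, so H is positive definite everywhere: convex.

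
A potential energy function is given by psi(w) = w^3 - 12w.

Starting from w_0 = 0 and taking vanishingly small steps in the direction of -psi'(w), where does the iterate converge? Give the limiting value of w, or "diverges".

2

psi'(w) = 3(w - 2)(w + 2), so psi'(0) = -12.
Gradient descent moves in the -psi' direction, i.e. w is increasing.
The nearest critical point in that direction is w = 2, where psi'' = 12 > 0 (a local minimum). The iterate converges there.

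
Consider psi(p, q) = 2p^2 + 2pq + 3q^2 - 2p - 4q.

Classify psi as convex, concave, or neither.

psi is quadratic, so its Hessian is the constant matrix H = [[4, 2], [2, 6]].
det(H) = 20, tr(H) = 10.
det(H) > 0 and tr(H) > 0, so H is positive definite everywhere: convex.

convex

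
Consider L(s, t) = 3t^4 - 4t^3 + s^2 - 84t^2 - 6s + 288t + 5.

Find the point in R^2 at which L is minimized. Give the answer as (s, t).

(3, -4)

L(s,t) separates as P(s) + Q(t) + 5, so its minimum is min P + min Q + 5.
P'(s) = 2s - 6 vanishes at s ∈ {3}; Q'(t) = 12(t - 3)(t - 2)(t + 4) vanishes at t ∈ {-4, 2, 3}.
Local minima of P (where P''>0): P(3)=-9. Local minima of Q: Q(-4)=-1472, Q(3)=243.
So the global minimum of L is P(3) + Q(-4) + 5 = -9 − 1472 + 5 = -1476, attained at (3, -4).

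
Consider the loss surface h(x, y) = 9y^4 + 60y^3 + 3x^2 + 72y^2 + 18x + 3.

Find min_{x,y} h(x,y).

h(x,y) separates as P(x) + Q(y) + 3, so its minimum is min P + min Q + 3.
P'(x) = 6x + 18 vanishes at x ∈ {-3}; Q'(y) = 36y(y + 1)(y + 4) vanishes at y ∈ {-4, -1, 0}.
Local minima of P (where P''>0): P(-3)=-27. Local minima of Q: Q(-4)=-384, Q(0)=0.
So the global minimum of h is P(-3) + Q(-4) + 3 = -27 − 384 + 3 = -408, attained at (-3, -4).

-408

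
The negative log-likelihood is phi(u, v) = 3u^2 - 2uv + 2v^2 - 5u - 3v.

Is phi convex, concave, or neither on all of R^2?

phi is quadratic, so its Hessian is the constant matrix H = [[6, -2], [-2, 4]].
det(H) = 20, tr(H) = 10.
det(H) > 0 and tr(H) > 0, so H is positive definite everywhere: convex.

convex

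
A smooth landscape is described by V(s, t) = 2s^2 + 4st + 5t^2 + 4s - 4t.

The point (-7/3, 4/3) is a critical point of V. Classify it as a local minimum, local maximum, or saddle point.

local minimum

The Hessian of V is constant: H = [[4, 4], [4, 10]].
det(H) = 4·10 − 4² = 24.
det(H) > 0 and tr(H) = 14 > 0, so H is positive definite and the point is a local minimum.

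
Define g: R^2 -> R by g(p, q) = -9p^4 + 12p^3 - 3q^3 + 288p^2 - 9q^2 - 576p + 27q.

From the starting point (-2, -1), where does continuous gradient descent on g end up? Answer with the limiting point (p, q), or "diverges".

g is separable, so gradient descent decouples: p follows -∂g/∂p, q follows -∂g/∂q.
∂g/∂p = -36(p - 4)(p - 1)(p + 4); at p=-2 this is -1296, so p increases.
∂g/∂q = -9(q - 1)(q + 3); at q=-1 this is 36, so q decreases.
p converges to its nearest critical value 1 (a local min of the p-part); q converges to -3. The iterate converges to (1, -3).

(1, -3)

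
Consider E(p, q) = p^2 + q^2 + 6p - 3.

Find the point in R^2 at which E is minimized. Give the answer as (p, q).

E(p,q) separates as A(p) + B(q) − 3, so its minimum is min A + min B − 3.
A'(p) = 2p + 6 vanishes at p ∈ {-3}; B'(q) = 2q vanishes at q ∈ {0}.
Local minima of A (where A''>0): A(-3)=-9. Local minima of B: B(0)=0.
So the global minimum of E is A(-3) + B(0) − 3 = -9 + 0 − 3 = -12, attained at (-3, 0).

(-3, 0)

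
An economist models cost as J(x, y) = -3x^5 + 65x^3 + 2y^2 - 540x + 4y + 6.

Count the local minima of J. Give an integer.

2

J separates as a function of x plus a function of y, so ∇J=0 decouples.
∂J/∂x = -15(x - 3)(x - 2)(x + 2)(x + 3) = 0 at x ∈ {-3, -2, 2, 3}; ∂J/∂y = 4(y + 1) = 0 at y ∈ {-1}.
The Hessian is diagonal: diag(J_xx, J_yy). Second derivatives: J_xx(-3)=450, J_xx(-2)=-300, J_xx(2)=300, J_xx(3)=-450; J_yy(-1)=4.
Local minima occur where both diagonal entries positive: (-3, -1), (2, -1). Count: 2.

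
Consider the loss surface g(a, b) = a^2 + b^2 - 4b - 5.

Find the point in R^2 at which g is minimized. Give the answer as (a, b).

(0, 2)

g(a,b) separates as P(a) + Q(b) − 5, so its minimum is min P + min Q − 5.
P'(a) = 2a vanishes at a ∈ {0}; Q'(b) = 2b - 4 vanishes at b ∈ {2}.
Local minima of P (where P''>0): P(0)=0. Local minima of Q: Q(2)=-4.
So the global minimum of g is P(0) + Q(2) − 5 = 0 − 4 − 5 = -9, attained at (0, 2).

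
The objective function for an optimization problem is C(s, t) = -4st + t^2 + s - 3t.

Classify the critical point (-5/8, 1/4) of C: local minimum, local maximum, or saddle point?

The Hessian of C is constant: H = [[0, -4], [-4, 2]].
det(H) = 0·2 − (-4)² = -16.
Since det(H) < 0, H is indefinite and the critical point is a saddle point.

saddle point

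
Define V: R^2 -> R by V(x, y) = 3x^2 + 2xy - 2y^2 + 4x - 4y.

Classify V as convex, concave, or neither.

V is quadratic, so its Hessian is the constant matrix H = [[6, 2], [2, -4]].
det(H) = -28, tr(H) = 2.
det(H) < 0, so H is indefinite: neither convex nor concave.

neither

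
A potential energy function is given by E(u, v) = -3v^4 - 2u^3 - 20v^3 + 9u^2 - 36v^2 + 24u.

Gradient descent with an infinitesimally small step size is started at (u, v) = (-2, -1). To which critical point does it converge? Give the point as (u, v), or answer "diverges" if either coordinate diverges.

(-1, -2)

E is separable, so gradient descent decouples: u follows -∂E/∂u, v follows -∂E/∂v.
∂E/∂u = -6(u - 4)(u + 1); at u=-2 this is -36, so u increases.
∂E/∂v = -12v(v + 2)(v + 3); at v=-1 this is 24, so v decreases.
u converges to its nearest critical value -1 (a local min of the u-part); v converges to -2. The iterate converges to (-1, -2).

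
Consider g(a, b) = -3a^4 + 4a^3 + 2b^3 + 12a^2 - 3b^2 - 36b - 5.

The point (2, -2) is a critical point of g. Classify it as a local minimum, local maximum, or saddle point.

local maximum

The mixed partial ∂²g/∂a∂b is 0, so the Hessian at any point is diag(g_aa, g_bb) = diag(12(-3a^2 + 2a + 2), 6(2b - 1)).
At (2, -2): H = diag(-72, -30).
Both eigenvalues are negative, so H is negative definite: a local maximum.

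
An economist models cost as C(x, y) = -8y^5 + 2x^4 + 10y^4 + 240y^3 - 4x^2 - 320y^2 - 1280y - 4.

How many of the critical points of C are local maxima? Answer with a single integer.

2

C separates as a function of x plus a function of y, so ∇C=0 decouples.
∂C/∂x = 8x(x - 1)(x + 1) = 0 at x ∈ {-1, 0, 1}; ∂C/∂y = -40(y - 4)(y - 2)(y + 1)(y + 4) = 0 at y ∈ {-4, -1, 2, 4}.
The Hessian is diagonal: diag(C_xx, C_yy). Second derivatives: C_xx(-1)=16, C_xx(0)=-8, C_xx(1)=16; C_yy(-4)=5760, C_yy(-1)=-1800, C_yy(2)=1440, C_yy(4)=-3200.
Local maxima occur where both diagonal entries negative: (0, -1), (0, 4). Count: 2.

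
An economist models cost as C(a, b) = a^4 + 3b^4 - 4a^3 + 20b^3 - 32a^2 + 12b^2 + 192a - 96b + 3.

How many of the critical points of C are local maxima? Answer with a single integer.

C separates as a function of a plus a function of b, so ∇C=0 decouples.
∂C/∂a = 4(a - 4)(a - 3)(a + 4) = 0 at a ∈ {-4, 3, 4}; ∂C/∂b = 12(b - 1)(b + 2)(b + 4) = 0 at b ∈ {-4, -2, 1}.
The Hessian is diagonal: diag(C_aa, C_bb). Second derivatives: C_aa(-4)=224, C_aa(3)=-28, C_aa(4)=32; C_bb(-4)=120, C_bb(-2)=-72, C_bb(1)=180.
Local maxima occur where both diagonal entries negative: (3, -2). Count: 1.

1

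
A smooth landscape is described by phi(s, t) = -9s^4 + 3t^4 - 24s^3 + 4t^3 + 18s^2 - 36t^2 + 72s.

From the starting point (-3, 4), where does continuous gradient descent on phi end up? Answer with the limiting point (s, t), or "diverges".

phi is separable, so gradient descent decouples: s follows -∂phi/∂s, t follows -∂phi/∂t.
∂phi/∂s = -36(s - 1)(s + 1)(s + 2); at s=-3 this is 288, so s decreases.
∂phi/∂t = 12t(t - 2)(t + 3); at t=4 this is 672, so t decreases.
The s-coordinate has no critical point in that direction and runs off to infinity.

diverges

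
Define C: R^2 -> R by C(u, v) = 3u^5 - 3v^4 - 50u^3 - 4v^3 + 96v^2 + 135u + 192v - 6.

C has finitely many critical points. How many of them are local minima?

2

C separates as a function of u plus a function of v, so ∇C=0 decouples.
∂C/∂u = 15(u - 3)(u - 1)(u + 1)(u + 3) = 0 at u ∈ {-3, -1, 1, 3}; ∂C/∂v = -12(v - 4)(v + 1)(v + 4) = 0 at v ∈ {-4, -1, 4}.
The Hessian is diagonal: diag(C_uu, C_vv). Second derivatives: C_uu(-3)=-720, C_uu(-1)=240, C_uu(1)=-240, C_uu(3)=720; C_vv(-4)=-288, C_vv(-1)=180, C_vv(4)=-480.
Local minima occur where both diagonal entries positive: (-1, -1), (3, -1). Count: 2.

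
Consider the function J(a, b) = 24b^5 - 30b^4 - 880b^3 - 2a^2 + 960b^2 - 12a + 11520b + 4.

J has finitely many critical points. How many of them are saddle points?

J separates as a function of a plus a function of b, so ∇J=0 decouples.
∂J/∂a = -4(a + 3) = 0 at a ∈ {-3}; ∂J/∂b = 120(b - 4)(b - 3)(b + 2)(b + 4) = 0 at b ∈ {-4, -2, 3, 4}.
The Hessian is diagonal: diag(J_aa, J_bb). Second derivatives: J_aa(-3)=-4; J_bb(-4)=-13440, J_bb(-2)=7200, J_bb(3)=-4200, J_bb(4)=5760.
Saddle points occur where the two diagonal entries have opposite signs: (-3, -2), (-3, 4). Count: 2.

2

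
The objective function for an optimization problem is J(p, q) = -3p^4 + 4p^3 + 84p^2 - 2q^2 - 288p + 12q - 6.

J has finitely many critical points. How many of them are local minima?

0

J separates as a function of p plus a function of q, so ∇J=0 decouples.
∂J/∂p = -12(p - 3)(p - 2)(p + 4) = 0 at p ∈ {-4, 2, 3}; ∂J/∂q = -4(q - 3) = 0 at q ∈ {3}.
The Hessian is diagonal: diag(J_pp, J_qq). Second derivatives: J_pp(-4)=-504, J_pp(2)=72, J_pp(3)=-84; J_qq(3)=-4.
Local minima occur where both diagonal entries positive: none. Count: 0.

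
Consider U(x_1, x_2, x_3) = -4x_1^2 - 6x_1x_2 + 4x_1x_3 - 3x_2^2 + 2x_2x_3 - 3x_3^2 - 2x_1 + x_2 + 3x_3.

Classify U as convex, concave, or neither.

U is quadratic, so its Hessian is the constant matrix H = [[-8, -6, 4], [-6, -6, 2], [4, 2, -6]].
Leading principal minors: -8, 12, -40.
Signs alternate −, +, − ⇒ H ≺ 0 ⇒ concave.

concave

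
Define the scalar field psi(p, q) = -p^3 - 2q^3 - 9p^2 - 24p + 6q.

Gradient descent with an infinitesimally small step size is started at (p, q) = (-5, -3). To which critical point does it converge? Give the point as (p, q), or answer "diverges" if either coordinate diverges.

psi is separable, so gradient descent decouples: p follows -∂psi/∂p, q follows -∂psi/∂q.
∂psi/∂p = -3(p + 2)(p + 4); at p=-5 this is -9, so p increases.
∂psi/∂q = -6(q - 1)(q + 1); at q=-3 this is -48, so q increases.
p converges to its nearest critical value -4 (a local min of the p-part); q converges to -1. The iterate converges to (-4, -1).

(-4, -1)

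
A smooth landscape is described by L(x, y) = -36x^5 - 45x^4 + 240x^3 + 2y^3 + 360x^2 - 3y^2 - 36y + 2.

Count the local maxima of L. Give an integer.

L separates as a function of x plus a function of y, so ∇L=0 decouples.
∂L/∂x = -180x(x - 2)(x + 1)(x + 2) = 0 at x ∈ {-2, -1, 0, 2}; ∂L/∂y = 6(y - 3)(y + 2) = 0 at y ∈ {-2, 3}.
The Hessian is diagonal: diag(L_xx, L_yy). Second derivatives: L_xx(-2)=1440, L_xx(-1)=-540, L_xx(0)=720, L_xx(2)=-4320; L_yy(-2)=-30, L_yy(3)=30.
Local maxima occur where both diagonal entries negative: (-1, -2), (2, -2). Count: 2.

2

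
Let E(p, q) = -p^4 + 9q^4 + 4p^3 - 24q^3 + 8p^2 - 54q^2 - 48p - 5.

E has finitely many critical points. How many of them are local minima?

2

E separates as a function of p plus a function of q, so ∇E=0 decouples.
∂E/∂p = -4(p - 3)(p - 2)(p + 2) = 0 at p ∈ {-2, 2, 3}; ∂E/∂q = 36q(q - 3)(q + 1) = 0 at q ∈ {-1, 0, 3}.
The Hessian is diagonal: diag(E_pp, E_qq). Second derivatives: E_pp(-2)=-80, E_pp(2)=16, E_pp(3)=-20; E_qq(-1)=144, E_qq(0)=-108, E_qq(3)=432.
Local minima occur where both diagonal entries positive: (2, -1), (2, 3). Count: 2.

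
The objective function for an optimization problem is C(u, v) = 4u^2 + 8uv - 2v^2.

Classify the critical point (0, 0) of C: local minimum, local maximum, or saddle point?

The Hessian of C is constant: H = [[8, 8], [8, -4]].
det(H) = 8·(-4) − 8² = -96.
Since det(H) < 0, H is indefinite and the critical point is a saddle point.

saddle point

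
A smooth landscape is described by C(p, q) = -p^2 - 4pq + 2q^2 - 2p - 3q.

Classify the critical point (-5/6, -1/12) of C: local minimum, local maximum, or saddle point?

The Hessian of C is constant: H = [[-2, -4], [-4, 4]].
det(H) = (-2)·4 − (-4)² = -24.
Since det(H) < 0, H is indefinite and the critical point is a saddle point.

saddle point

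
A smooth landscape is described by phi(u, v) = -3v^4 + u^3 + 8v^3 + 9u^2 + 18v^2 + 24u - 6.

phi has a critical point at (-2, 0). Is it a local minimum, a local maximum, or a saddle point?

The mixed partial ∂²phi/∂u∂v is 0, so the Hessian at any point is diag(phi_uu, phi_vv) = diag(6(u + 3), 12(-3v^2 + 4v + 3)).
At (-2, 0): H = diag(6, 36).
Both eigenvalues are positive, so H is positive definite: a local minimum.

local minimum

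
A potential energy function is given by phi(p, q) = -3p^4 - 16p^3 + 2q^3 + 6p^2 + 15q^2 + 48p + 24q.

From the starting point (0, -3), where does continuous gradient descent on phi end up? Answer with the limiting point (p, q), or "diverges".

phi is separable, so gradient descent decouples: p follows -∂phi/∂p, q follows -∂phi/∂q.
∂phi/∂p = -12(p - 1)(p + 1)(p + 4); at p=0 this is 48, so p decreases.
∂phi/∂q = 6(q + 1)(q + 4); at q=-3 this is -12, so q increases.
p converges to its nearest critical value -1 (a local min of the p-part); q converges to -1. The iterate converges to (-1, -1).

(-1, -1)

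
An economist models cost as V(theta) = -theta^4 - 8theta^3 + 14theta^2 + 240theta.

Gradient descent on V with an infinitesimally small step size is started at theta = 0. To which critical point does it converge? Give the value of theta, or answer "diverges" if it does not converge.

-4

V'(theta) = -4(theta - 3)(theta + 4)(theta + 5), so V'(0) = 240.
Gradient descent moves in the -V' direction, i.e. theta is decreasing.
The nearest critical point in that direction is theta = -4, where V'' = 28 > 0 (a local minimum). The iterate converges there.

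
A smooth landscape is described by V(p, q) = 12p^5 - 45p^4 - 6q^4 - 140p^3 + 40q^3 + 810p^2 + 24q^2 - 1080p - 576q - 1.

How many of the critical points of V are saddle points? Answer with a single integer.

6

V separates as a function of p plus a function of q, so ∇V=0 decouples.
∂V/∂p = 60(p - 3)(p - 2)(p - 1)(p + 3) = 0 at p ∈ {-3, 1, 2, 3}; ∂V/∂q = -24(q - 4)(q - 3)(q + 2) = 0 at q ∈ {-2, 3, 4}.
The Hessian is diagonal: diag(V_pp, V_qq). Second derivatives: V_pp(-3)=-7200, V_pp(1)=480, V_pp(2)=-300, V_pp(3)=720; V_qq(-2)=-720, V_qq(3)=120, V_qq(4)=-144.
Saddle points occur where the two diagonal entries have opposite signs: (-3, 3), (1, -2), (1, 4), (2, 3), (3, -2), (3, 4). Count: 6.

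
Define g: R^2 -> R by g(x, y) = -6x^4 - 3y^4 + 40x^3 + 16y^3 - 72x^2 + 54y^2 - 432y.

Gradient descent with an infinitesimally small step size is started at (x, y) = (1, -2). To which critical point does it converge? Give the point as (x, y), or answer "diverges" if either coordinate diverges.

(2, 3)

g is separable, so gradient descent decouples: x follows -∂g/∂x, y follows -∂g/∂y.
∂g/∂x = -24x(x - 3)(x - 2); at x=1 this is -48, so x increases.
∂g/∂y = -12(y - 4)(y - 3)(y + 3); at y=-2 this is -360, so y increases.
x converges to its nearest critical value 2 (a local min of the x-part); y converges to 3. The iterate converges to (2, 3).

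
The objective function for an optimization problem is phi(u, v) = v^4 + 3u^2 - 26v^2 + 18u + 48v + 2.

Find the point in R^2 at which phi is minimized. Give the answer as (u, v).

phi(u,v) separates as P(u) + Q(v) + 2, so its minimum is min P + min Q + 2.
P'(u) = 6u + 18 vanishes at u ∈ {-3}; Q'(v) = 4(v - 3)(v - 1)(v + 4) vanishes at v ∈ {-4, 1, 3}.
Local minima of P (where P''>0): P(-3)=-27. Local minima of Q: Q(-4)=-352, Q(3)=-9.
So the global minimum of phi is P(-3) + Q(-4) + 2 = -27 − 352 + 2 = -377, attained at (-3, -4).

(-3, -4)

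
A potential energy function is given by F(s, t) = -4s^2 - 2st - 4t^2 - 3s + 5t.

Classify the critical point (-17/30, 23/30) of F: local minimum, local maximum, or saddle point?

The Hessian of F is constant: H = [[-8, -2], [-2, -8]].
det(H) = (-8)·(-8) − (-2)² = 60.
det(H) > 0 and tr(H) = -16 < 0, so H is negative definite and the point is a local maximum.

local maximum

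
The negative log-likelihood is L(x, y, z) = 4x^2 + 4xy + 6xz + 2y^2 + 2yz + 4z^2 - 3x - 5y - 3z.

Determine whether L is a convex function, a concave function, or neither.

L is quadratic, so its Hessian is the constant matrix H = [[8, 4, 6], [4, 4, 2], [6, 2, 8]].
Leading principal minors: 8, 16, 48.
All positive ⇒ H ≻ 0 ⇒ convex.

convex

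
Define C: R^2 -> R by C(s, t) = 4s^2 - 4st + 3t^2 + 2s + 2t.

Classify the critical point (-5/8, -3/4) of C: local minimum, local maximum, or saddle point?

local minimum

The Hessian of C is constant: H = [[8, -4], [-4, 6]].
det(H) = 8·6 − (-4)² = 32.
det(H) > 0 and tr(H) = 14 > 0, so H is positive definite and the point is a local minimum.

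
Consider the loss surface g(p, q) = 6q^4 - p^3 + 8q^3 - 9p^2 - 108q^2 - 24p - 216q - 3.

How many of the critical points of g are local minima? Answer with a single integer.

g separates as a function of p plus a function of q, so ∇g=0 decouples.
∂g/∂p = -3(p + 2)(p + 4) = 0 at p ∈ {-4, -2}; ∂g/∂q = 24(q - 3)(q + 1)(q + 3) = 0 at q ∈ {-3, -1, 3}.
The Hessian is diagonal: diag(g_pp, g_qq). Second derivatives: g_pp(-4)=6, g_pp(-2)=-6; g_qq(-3)=288, g_qq(-1)=-192, g_qq(3)=576.
Local minima occur where both diagonal entries positive: (-4, -3), (-4, 3). Count: 2.

2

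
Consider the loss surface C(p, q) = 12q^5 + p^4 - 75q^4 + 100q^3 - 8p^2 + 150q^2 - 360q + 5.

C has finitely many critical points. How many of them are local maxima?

C separates as a function of p plus a function of q, so ∇C=0 decouples.
∂C/∂p = 4p(p - 2)(p + 2) = 0 at p ∈ {-2, 0, 2}; ∂C/∂q = 60(q - 3)(q - 2)(q - 1)(q + 1) = 0 at q ∈ {-1, 1, 2, 3}.
The Hessian is diagonal: diag(C_pp, C_qq). Second derivatives: C_pp(-2)=32, C_pp(0)=-16, C_pp(2)=32; C_qq(-1)=-1440, C_qq(1)=240, C_qq(2)=-180, C_qq(3)=480.
Local maxima occur where both diagonal entries negative: (0, -1), (0, 2). Count: 2.

2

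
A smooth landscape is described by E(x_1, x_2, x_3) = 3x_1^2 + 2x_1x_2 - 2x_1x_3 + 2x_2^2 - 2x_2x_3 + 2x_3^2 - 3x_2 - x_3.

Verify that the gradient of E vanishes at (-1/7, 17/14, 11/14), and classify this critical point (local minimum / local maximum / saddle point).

local minimum

∇E = (6x_1 + 2x_2 - 2x_3, 2x_1 + 4x_2 - 2x_3 - 3, -2x_1 - 2x_2 + 4x_3 - 1); substituting (-1/7, 17/14, 11/14) gives ∇E = (0, 0, 0), so (-1/7, 17/14, 11/14) is indeed a critical point.
The Hessian is constant: H = [[6, 2, -2], [2, 4, -2], [-2, -2, 4]].
Leading principal minors: Δ₁ = 6, Δ₂ = 20, Δ₃ = 56.
All leading minors are positive, so H is positive definite: a local minimum.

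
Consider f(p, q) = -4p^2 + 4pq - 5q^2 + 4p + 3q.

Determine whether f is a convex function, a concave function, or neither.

f is quadratic, so its Hessian is the constant matrix H = [[-8, 4], [4, -10]].
det(H) = 64, tr(H) = -18.
det(H) > 0 and tr(H) < 0, so H is negative definite everywhere: concave.

concave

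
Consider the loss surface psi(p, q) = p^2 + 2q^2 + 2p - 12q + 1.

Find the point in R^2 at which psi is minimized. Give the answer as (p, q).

psi(p,q) separates as A(p) + B(q) + 1, so its minimum is min A + min B + 1.
A'(p) = 2p + 2 vanishes at p ∈ {-1}; B'(q) = 4q - 12 vanishes at q ∈ {3}.
Local minima of A (where A''>0): A(-1)=-1. Local minima of B: B(3)=-18.
So the global minimum of psi is A(-1) + B(3) + 1 = -1 − 18 + 1 = -18, attained at (-1, 3).

(-1, 3)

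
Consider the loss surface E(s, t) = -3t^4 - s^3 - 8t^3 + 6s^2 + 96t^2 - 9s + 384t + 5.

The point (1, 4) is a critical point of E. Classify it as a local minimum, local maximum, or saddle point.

saddle point

The mixed partial ∂²E/∂s∂t is 0, so the Hessian at any point is diag(E_ss, E_tt) = diag(6(-s + 2), 12(-3t^2 - 4t + 16)).
At (1, 4): H = diag(6, -576).
The eigenvalues have opposite signs, so H is indefinite: a saddle point.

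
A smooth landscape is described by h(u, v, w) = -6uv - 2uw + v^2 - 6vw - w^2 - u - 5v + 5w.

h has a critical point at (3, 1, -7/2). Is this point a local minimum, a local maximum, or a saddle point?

saddle point

The Hessian is constant: H = [[0, -6, -2], [-6, 2, -6], [-2, -6, -2]].
Leading principal minors: Δ₁ = 0, Δ₂ = -36, Δ₃ = -80.
The minors fit neither the all-positive nor the alternating-sign pattern, so H is indefinite: a saddle point.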